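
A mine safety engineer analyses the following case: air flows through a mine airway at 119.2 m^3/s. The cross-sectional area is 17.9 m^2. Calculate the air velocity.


Velocity = flow rate / cross-sectional area
= 119.2 / 17.9
= 6.6592 m/s

6.6592 m/s


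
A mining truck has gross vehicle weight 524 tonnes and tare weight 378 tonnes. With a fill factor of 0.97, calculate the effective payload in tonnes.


141.62 tonnes

Maximum payload = gross - tare
= 524 - 378 = 146 tonnes
Effective payload = max payload * fill factor
= 146 * 0.97
= 141.62 tonnes


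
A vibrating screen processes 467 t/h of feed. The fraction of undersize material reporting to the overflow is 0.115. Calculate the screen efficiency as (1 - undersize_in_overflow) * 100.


88.5%

Screen efficiency = (1 - fraction of undersize in overflow) * 100
= (1 - 0.115) * 100
= 0.885 * 100
= 88.5%


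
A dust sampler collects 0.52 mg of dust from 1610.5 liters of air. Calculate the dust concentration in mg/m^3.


0.3229 mg/m^3

Convert liters to m^3: 1 m^3 = 1000 L
Concentration = mass / volume * 1000
= 0.52 / 1610.5 * 1000
= 0.0003228810928 * 1000
= 0.3229 mg/m^3


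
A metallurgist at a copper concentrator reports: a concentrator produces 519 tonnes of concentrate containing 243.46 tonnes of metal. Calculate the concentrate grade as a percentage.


Grade = (metal in concentrate / concentrate mass) * 100
= (243.46 / 519) * 100
= 0.4690944123 * 100
= 46.9094%

46.9094%


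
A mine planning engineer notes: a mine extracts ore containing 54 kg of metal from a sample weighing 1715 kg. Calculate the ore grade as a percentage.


3.1487%

Ore grade = (metal mass / ore mass) * 100
= (54 / 1715) * 100
= 0.03148688047 * 100
= 3.1487%


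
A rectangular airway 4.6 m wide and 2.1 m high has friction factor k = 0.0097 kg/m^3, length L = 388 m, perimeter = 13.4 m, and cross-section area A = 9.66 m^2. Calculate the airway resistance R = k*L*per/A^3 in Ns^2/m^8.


0.0559 Ns^2/m^8

Compute the numerator:
k * L * per = 0.0097 * 388 * 13.4
= 50.43224
Compute the denominator:
A^3 = 9.66^3 = 901.428696
Resistance:
R = 50.43224 / 901.428696
= 0.0559 Ns^2/m^8


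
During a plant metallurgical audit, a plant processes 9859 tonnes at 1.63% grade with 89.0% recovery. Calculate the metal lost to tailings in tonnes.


Total metal in feed:
= 9859 * 1.63 / 100 = 160.7017 tonnes
Metal recovered:
= 160.7017 * 89.0 / 100 = 143.024513 tonnes
Metal lost to tailings:
= 160.7017 - 143.024513
= 17.6772 tonnes

17.6772 tonnes


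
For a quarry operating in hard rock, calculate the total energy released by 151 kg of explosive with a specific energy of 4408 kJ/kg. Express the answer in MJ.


Energy = mass * specific_energy / 1000
= 151 * 4408 / 1000
= 665608 / 1000
= 665.608 MJ

665.608 MJ


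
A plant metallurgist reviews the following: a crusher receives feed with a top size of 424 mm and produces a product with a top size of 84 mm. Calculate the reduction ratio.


5.0476

Reduction ratio = feed size / product size
= 424 / 84
= 5.0476


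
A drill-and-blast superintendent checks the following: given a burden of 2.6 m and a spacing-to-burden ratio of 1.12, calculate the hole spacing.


2.912 m

Spacing = burden * ratio
= 2.6 * 1.12
= 2.912 m


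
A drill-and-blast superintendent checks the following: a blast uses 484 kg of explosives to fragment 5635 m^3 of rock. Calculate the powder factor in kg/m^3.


0.0859 kg/m^3

Powder factor = explosive mass / rock volume
= 484 / 5635
= 0.0859 kg/m^3


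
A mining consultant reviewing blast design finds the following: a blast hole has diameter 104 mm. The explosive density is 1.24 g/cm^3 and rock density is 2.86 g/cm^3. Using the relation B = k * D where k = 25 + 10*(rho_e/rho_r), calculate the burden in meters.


3.0509 m

First, compute k:
rho_e / rho_r = 1.24 / 2.86 = 0.4335664336
k = 25 + 10 * 0.4335664336 = 29.33566434
Then, compute burden:
B = k * D / 1000 = 29.33566434 * 104 / 1000
= 3050.909091 / 1000
= 3.0509 m


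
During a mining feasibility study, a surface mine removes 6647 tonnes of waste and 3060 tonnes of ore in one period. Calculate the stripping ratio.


Stripping ratio = waste tonnage / ore tonnage
= 6647 / 3060
= 2.1722

2.1722


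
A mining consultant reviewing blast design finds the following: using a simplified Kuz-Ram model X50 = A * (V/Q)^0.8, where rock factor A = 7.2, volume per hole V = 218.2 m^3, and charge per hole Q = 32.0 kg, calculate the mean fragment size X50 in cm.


33.4423 cm

Compute V/Q:
V/Q = 218.2 / 32.0 = 6.81875
Raise to the power 0.8:
(V/Q)^0.8 = 6.81875^0.8 = 4.644765732
Multiply by A:
X50 = 7.2 * 4.644765732
= 33.4423 cm


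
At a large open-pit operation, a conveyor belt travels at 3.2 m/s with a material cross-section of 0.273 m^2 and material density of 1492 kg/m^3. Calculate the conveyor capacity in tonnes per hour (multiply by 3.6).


Volumetric flow = speed * area
= 3.2 * 0.273 = 0.8736 m^3/s
Mass flow = volumetric * density
= 0.8736 * 1492 = 1303.4112 kg/s
Convert to t/h: multiply by 3.6
Capacity = 1303.4112 * 3.6
= 4692.2803 t/h

4692.2803 t/h


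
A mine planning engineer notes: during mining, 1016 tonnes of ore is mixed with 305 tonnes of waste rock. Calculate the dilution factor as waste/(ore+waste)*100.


23.0886%

Total material = ore + waste
= 1016 + 305 = 1321 tonnes
Dilution = waste / total * 100
= 305 / 1321 * 100
= 0.2308856927 * 100
= 23.0886%


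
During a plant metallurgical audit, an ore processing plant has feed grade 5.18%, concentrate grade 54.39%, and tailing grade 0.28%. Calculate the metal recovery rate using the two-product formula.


95.0841%

Using the two-product formula:
R = 100 * c * (f - t) / (f * (c - t))
Numerator = 100 * 54.39 * (5.18 - 0.28)
= 100 * 54.39 * 4.9
= 26651.1
Denominator = 5.18 * (54.39 - 0.28)
= 5.18 * 54.11
= 280.2898
R = 26651.1 / 280.2898
= 95.0841%


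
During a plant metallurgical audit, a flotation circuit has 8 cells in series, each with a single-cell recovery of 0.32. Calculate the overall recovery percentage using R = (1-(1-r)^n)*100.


Complement of single-cell recovery:
1 - r = 1 - 0.32 = 0.68
Raise to power n:
(1 - r)^8 = 0.68^8 = 0.04571632397
Overall recovery:
R = (1 - 0.04571632397) * 100
= 95.4284%

95.4284%


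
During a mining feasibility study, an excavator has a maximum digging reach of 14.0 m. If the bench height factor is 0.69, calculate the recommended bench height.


Bench height = reach * factor
= 14.0 * 0.69
= 9.66 m

9.66 m


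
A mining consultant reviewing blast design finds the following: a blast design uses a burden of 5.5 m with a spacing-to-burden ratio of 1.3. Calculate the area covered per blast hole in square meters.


First, find the spacing:
Spacing = burden * ratio = 5.5 * 1.3
= 7.15 m
Then, calculate the area:
Area = burden * spacing = 5.5 * 7.15
= 39.325 m^2

39.325 m^2


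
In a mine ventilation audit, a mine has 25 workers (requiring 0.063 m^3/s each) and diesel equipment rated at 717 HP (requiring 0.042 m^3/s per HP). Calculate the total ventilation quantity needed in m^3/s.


31.689 m^3/s

Airflow for workers:
Q_people = 25 * 0.063 = 1.575 m^3/s
Airflow for diesel equipment:
Q_diesel = 717 * 0.042 = 30.114 m^3/s
Total ventilation:
Q_total = 1.575 + 30.114
= 31.689 m^3/s


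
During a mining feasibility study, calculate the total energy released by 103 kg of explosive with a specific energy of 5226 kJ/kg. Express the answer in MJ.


538.278 MJ

Energy = mass * specific_energy / 1000
= 103 * 5226 / 1000
= 538278 / 1000
= 538.278 MJ


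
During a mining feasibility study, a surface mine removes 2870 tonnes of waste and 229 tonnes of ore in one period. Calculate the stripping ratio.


Stripping ratio = waste tonnage / ore tonnage
= 2870 / 229
= 12.5328

12.5328


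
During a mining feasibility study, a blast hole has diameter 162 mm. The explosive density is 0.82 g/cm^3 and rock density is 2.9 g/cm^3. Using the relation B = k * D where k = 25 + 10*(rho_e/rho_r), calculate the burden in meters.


4.5081 m

First, compute k:
rho_e / rho_r = 0.82 / 2.9 = 0.2827586207
k = 25 + 10 * 0.2827586207 = 27.82758621
Then, compute burden:
B = k * D / 1000 = 27.82758621 * 162 / 1000
= 4508.068966 / 1000
= 4.5081 m


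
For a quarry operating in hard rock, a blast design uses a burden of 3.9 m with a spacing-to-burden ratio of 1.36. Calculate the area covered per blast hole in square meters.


20.6856 m^2

First, find the spacing:
Spacing = burden * ratio = 3.9 * 1.36
= 5.304 m
Then, calculate the area:
Area = burden * spacing = 3.9 * 5.304
= 20.6856 m^2


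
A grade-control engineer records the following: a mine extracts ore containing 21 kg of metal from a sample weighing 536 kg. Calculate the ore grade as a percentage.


Ore grade = (metal mass / ore mass) * 100
= (21 / 536) * 100
= 0.03917910448 * 100
= 3.9179%

3.9179%


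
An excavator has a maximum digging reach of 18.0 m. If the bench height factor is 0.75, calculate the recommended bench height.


13.5 m

Bench height = reach * factor
= 18.0 * 0.75
= 13.5 m


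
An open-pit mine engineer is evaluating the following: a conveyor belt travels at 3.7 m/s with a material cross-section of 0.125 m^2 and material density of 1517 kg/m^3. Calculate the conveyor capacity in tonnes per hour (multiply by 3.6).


2525.805 t/h

Volumetric flow = speed * area
= 3.7 * 0.125 = 0.4625 m^3/s
Mass flow = volumetric * density
= 0.4625 * 1517 = 701.6125 kg/s
Convert to t/h: multiply by 3.6
Capacity = 701.6125 * 3.6
= 2525.805 t/h


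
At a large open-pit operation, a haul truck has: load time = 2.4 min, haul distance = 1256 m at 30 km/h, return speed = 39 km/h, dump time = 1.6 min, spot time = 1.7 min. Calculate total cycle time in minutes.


10.1443 min

Convert haul speed to m/min: 30 * 1000/60 = 500 m/min
Haul time = 1256 / 500 = 2.512 min
Convert return speed to m/min: 39 * 1000/60 = 650 m/min
Return time = 1256 / 650 = 1.932307692 min
Total cycle time:
= 2.4 + 2.512 + 1.6 + 1.932307692 + 1.7
= 10.1443 min


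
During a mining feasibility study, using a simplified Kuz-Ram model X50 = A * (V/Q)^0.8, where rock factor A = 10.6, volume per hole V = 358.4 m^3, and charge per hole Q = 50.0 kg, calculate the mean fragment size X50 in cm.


51.2418 cm

Compute V/Q:
V/Q = 358.4 / 50.0 = 7.168
Raise to the power 0.8:
(V/Q)^0.8 = 7.168^0.8 = 4.834130801
Multiply by A:
X50 = 10.6 * 4.834130801
= 51.2418 cm


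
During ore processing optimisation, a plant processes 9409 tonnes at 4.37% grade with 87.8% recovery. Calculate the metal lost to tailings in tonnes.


50.1631 tonnes

Total metal in feed:
= 9409 * 4.37 / 100 = 411.1733 tonnes
Metal recovered:
= 411.1733 * 87.8 / 100 = 361.0101574 tonnes
Metal lost to tailings:
= 411.1733 - 361.0101574
= 50.1631 tonnes


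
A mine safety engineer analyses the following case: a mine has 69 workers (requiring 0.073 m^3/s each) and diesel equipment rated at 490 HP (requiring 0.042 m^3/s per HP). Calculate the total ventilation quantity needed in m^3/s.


25.617 m^3/s

Airflow for workers:
Q_people = 69 * 0.073 = 5.037 m^3/s
Airflow for diesel equipment:
Q_diesel = 490 * 0.042 = 20.58 m^3/s
Total ventilation:
Q_total = 5.037 + 20.58
= 25.617 m^3/s


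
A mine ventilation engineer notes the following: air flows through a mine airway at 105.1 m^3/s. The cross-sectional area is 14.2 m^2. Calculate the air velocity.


7.4014 m/s

Velocity = flow rate / cross-sectional area
= 105.1 / 14.2
= 7.4014 m/s


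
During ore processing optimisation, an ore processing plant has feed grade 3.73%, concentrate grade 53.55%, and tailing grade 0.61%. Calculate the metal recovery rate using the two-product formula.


84.6099%

Using the two-product formula:
R = 100 * c * (f - t) / (f * (c - t))
Numerator = 100 * 53.55 * (3.73 - 0.61)
= 100 * 53.55 * 3.12
= 16707.6
Denominator = 3.73 * (53.55 - 0.61)
= 3.73 * 52.94
= 197.4662
R = 16707.6 / 197.4662
= 84.6099%


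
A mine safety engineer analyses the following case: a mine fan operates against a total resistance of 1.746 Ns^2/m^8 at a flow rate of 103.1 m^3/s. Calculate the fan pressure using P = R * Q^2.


Compute Q^2:
Q^2 = 103.1^2 = 10629.61
Compute pressure:
P = R * Q^2 = 1.746 * 10629.61
= 18559.2991 Pa

18559.2991 Pa


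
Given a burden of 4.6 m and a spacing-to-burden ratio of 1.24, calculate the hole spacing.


Spacing = burden * ratio
= 4.6 * 1.24
= 5.704 m

5.704 m


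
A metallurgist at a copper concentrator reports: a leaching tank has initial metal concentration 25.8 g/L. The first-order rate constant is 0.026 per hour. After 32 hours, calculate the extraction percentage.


56.4822%

Compute the exponent:
-k * t = -0.026 * 32 = -0.832
Remaining concentration:
C = 25.8 * exp(-0.832)
= 25.8 * 0.4351780593
= 11.22759393 g/L
Extracted = 25.8 - 11.22759393 = 14.57240607 g/L
Extraction % = 14.57240607 / 25.8 * 100
= 56.4822%


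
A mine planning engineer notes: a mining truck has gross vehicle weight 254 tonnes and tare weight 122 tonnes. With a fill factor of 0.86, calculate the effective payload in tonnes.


113.52 tonnes

Maximum payload = gross - tare
= 254 - 122 = 132 tonnes
Effective payload = max payload * fill factor
= 132 * 0.86
= 113.52 tonnes


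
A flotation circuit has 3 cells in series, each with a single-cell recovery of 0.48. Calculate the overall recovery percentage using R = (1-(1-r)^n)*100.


Complement of single-cell recovery:
1 - r = 1 - 0.48 = 0.52
Raise to power n:
(1 - r)^3 = 0.52^3 = 0.140608
Overall recovery:
R = (1 - 0.140608) * 100
= 85.9392%

85.9392%


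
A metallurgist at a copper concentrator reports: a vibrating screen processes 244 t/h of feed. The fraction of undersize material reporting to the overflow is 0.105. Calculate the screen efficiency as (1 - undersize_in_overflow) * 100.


89.5%

Screen efficiency = (1 - fraction of undersize in overflow) * 100
= (1 - 0.105) * 100
= 0.895 * 100
= 89.5%


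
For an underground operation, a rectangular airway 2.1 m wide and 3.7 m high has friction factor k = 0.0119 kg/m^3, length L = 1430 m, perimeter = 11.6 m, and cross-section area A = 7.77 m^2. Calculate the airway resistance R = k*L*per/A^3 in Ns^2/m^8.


0.4208 Ns^2/m^8

Compute the numerator:
k * L * per = 0.0119 * 1430 * 11.6
= 197.3972
Compute the denominator:
A^3 = 7.77^3 = 469.097433
Resistance:
R = 197.3972 / 469.097433
= 0.4208 Ns^2/m^8


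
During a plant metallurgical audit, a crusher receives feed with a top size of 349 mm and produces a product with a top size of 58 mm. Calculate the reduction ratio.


Reduction ratio = feed size / product size
= 349 / 58
= 6.0172

6.0172


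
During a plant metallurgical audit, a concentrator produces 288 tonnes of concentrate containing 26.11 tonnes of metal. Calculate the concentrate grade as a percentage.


Grade = (metal in concentrate / concentrate mass) * 100
= (26.11 / 288) * 100
= 0.09065972222 * 100
= 9.066%

9.066%


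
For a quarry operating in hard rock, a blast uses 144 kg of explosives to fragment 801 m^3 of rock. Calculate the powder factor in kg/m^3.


Powder factor = explosive mass / rock volume
= 144 / 801
= 0.1798 kg/m^3

0.1798 kg/m^3


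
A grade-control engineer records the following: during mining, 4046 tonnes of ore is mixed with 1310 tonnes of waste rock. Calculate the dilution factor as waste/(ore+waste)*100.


Total material = ore + waste
= 4046 + 1310 = 5356 tonnes
Dilution = waste / total * 100
= 1310 / 5356 * 100
= 0.2445855116 * 100
= 24.4586%

24.4586%


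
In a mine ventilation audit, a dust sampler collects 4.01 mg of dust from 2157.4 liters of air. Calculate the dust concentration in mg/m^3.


Convert liters to m^3: 1 m^3 = 1000 L
Concentration = mass / volume * 1000
= 4.01 / 2157.4 * 1000
= 0.001858718828 * 1000
= 1.8587 mg/m^3

1.8587 mg/m^3


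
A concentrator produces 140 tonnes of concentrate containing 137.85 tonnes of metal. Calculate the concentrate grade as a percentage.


98.4643%

Grade = (metal in concentrate / concentrate mass) * 100
= (137.85 / 140) * 100
= 0.9846428571 * 100
= 98.4643%


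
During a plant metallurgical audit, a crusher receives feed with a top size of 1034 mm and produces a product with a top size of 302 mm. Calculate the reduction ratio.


Reduction ratio = feed size / product size
= 1034 / 302
= 3.4238

3.4238


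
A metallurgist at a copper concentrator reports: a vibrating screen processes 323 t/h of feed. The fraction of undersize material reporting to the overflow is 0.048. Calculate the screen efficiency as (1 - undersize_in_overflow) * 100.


Screen efficiency = (1 - fraction of undersize in overflow) * 100
= (1 - 0.048) * 100
= 0.952 * 100
= 95.2%

95.2%


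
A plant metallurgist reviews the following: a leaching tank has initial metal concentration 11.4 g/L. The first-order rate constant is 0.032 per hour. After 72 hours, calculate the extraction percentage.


90.0141%

Compute the exponent:
-k * t = -0.032 * 72 = -2.304
Remaining concentration:
C = 11.4 * exp(-2.304)
= 11.4 * 0.09985860935
= 1.138388147 g/L
Extracted = 11.4 - 1.138388147 = 10.26161185 g/L
Extraction % = 10.26161185 / 11.4 * 100
= 90.0141%


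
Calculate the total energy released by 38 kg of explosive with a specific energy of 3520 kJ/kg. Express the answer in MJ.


Energy = mass * specific_energy / 1000
= 38 * 3520 / 1000
= 133760 / 1000
= 133.76 MJ

133.76 MJ


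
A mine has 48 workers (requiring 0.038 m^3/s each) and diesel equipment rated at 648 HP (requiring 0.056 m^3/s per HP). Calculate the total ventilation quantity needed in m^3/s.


Airflow for workers:
Q_people = 48 * 0.038 = 1.824 m^3/s
Airflow for diesel equipment:
Q_diesel = 648 * 0.056 = 36.288 m^3/s
Total ventilation:
Q_total = 1.824 + 36.288
= 38.112 m^3/s

38.112 m^3/s


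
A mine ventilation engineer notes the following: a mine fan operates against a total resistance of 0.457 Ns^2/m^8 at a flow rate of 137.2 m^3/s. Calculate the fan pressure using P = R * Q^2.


8602.4949 Pa

Compute Q^2:
Q^2 = 137.2^2 = 18823.84
Compute pressure:
P = R * Q^2 = 0.457 * 18823.84
= 8602.4949 Pa


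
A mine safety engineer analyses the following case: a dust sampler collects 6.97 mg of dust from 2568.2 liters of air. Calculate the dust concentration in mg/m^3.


2.714 mg/m^3

Convert liters to m^3: 1 m^3 = 1000 L
Concentration = mass / volume * 1000
= 6.97 / 2568.2 * 1000
= 0.002713963087 * 1000
= 2.714 mg/m^3


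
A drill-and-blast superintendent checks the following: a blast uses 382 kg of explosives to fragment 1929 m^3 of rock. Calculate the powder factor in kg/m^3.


Powder factor = explosive mass / rock volume
= 382 / 1929
= 0.198 kg/m^3

0.198 kg/m^3


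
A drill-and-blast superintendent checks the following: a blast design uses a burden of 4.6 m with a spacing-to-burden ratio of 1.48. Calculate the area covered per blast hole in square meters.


31.3168 m^2

First, find the spacing:
Spacing = burden * ratio = 4.6 * 1.48
= 6.808 m
Then, calculate the area:
Area = burden * spacing = 4.6 * 6.808
= 31.3168 m^2


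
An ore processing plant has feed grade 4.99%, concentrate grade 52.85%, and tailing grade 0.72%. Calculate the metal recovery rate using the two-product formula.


86.753%

Using the two-product formula:
R = 100 * c * (f - t) / (f * (c - t))
Numerator = 100 * 52.85 * (4.99 - 0.72)
= 100 * 52.85 * 4.27
= 22566.95
Denominator = 4.99 * (52.85 - 0.72)
= 4.99 * 52.13
= 260.1287
R = 22566.95 / 260.1287
= 86.753%


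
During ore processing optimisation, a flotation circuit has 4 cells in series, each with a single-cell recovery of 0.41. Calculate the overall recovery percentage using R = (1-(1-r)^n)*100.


87.8826%

Complement of single-cell recovery:
1 - r = 1 - 0.41 = 0.59
Raise to power n:
(1 - r)^4 = 0.59^4 = 0.12117361
Overall recovery:
R = (1 - 0.12117361) * 100
= 87.8826%


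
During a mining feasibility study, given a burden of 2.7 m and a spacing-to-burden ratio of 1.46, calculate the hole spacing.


Spacing = burden * ratio
= 2.7 * 1.46
= 3.942 m

3.942 m


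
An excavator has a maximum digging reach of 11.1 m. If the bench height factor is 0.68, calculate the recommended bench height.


7.548 m

Bench height = reach * factor
= 11.1 * 0.68
= 7.548 m


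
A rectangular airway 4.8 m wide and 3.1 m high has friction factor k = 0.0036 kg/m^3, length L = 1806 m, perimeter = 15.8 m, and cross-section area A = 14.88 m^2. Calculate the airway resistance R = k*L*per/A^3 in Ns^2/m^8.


0.0312 Ns^2/m^8

Compute the numerator:
k * L * per = 0.0036 * 1806 * 15.8
= 102.72528
Compute the denominator:
A^3 = 14.88^3 = 3294.646272
Resistance:
R = 102.72528 / 3294.646272
= 0.0312 Ns^2/m^8


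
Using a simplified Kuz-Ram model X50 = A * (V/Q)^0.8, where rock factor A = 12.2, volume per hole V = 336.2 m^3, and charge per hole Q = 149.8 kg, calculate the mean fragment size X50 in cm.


Compute V/Q:
V/Q = 336.2 / 149.8 = 2.244325768
Raise to the power 0.8:
(V/Q)^0.8 = 2.244325768^0.8 = 1.909276014
Multiply by A:
X50 = 12.2 * 1.909276014
= 23.2932 cm

23.2932 cm


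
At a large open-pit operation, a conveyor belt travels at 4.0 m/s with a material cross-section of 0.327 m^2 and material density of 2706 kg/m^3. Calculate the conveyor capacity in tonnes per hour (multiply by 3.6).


12742.0128 t/h

Volumetric flow = speed * area
= 4.0 * 0.327 = 1.308 m^3/s
Mass flow = volumetric * density
= 1.308 * 2706 = 3539.448 kg/s
Convert to t/h: multiply by 3.6
Capacity = 3539.448 * 3.6
= 12742.0128 t/h


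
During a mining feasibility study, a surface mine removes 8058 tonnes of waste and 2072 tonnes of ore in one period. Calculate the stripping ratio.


Stripping ratio = waste tonnage / ore tonnage
= 8058 / 2072
= 3.889

3.889


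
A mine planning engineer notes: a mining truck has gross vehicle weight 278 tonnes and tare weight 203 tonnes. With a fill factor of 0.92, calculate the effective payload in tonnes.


Maximum payload = gross - tare
= 278 - 203 = 75 tonnes
Effective payload = max payload * fill factor
= 75 * 0.92
= 69.0 tonnes

69.0 tonnes


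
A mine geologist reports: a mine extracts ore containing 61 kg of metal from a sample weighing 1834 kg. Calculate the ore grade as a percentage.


3.3261%

Ore grade = (metal mass / ore mass) * 100
= (61 / 1834) * 100
= 0.0332606325 * 100
= 3.3261%


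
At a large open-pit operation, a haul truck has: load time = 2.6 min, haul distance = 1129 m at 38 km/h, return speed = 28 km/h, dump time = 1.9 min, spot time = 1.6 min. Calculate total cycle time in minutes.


Convert haul speed to m/min: 38 * 1000/60 = 633.3333333 m/min
Haul time = 1129 / 633.3333333 = 1.782631579 min
Convert return speed to m/min: 28 * 1000/60 = 466.6666667 m/min
Return time = 1129 / 466.6666667 = 2.419285714 min
Total cycle time:
= 2.6 + 1.782631579 + 1.9 + 2.419285714 + 1.6
= 10.3019 min

10.3019 min


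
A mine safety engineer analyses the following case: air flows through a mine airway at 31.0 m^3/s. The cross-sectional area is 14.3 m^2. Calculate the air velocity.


2.1678 m/s

Velocity = flow rate / cross-sectional area
= 31.0 / 14.3
= 2.1678 m/s


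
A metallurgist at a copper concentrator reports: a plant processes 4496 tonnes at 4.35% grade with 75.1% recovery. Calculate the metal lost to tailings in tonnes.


Total metal in feed:
= 4496 * 4.35 / 100 = 195.576 tonnes
Metal recovered:
= 195.576 * 75.1 / 100 = 146.877576 tonnes
Metal lost to tailings:
= 195.576 - 146.877576
= 48.6984 tonnes

48.6984 tonnes


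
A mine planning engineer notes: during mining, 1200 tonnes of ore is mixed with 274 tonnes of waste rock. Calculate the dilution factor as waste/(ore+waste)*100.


Total material = ore + waste
= 1200 + 274 = 1474 tonnes
Dilution = waste / total * 100
= 274 / 1474 * 100
= 0.1858887381 * 100
= 18.5889%

18.5889%


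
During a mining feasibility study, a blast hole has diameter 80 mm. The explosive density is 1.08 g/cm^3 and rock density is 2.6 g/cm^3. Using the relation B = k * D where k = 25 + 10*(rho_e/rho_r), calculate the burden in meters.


First, compute k:
rho_e / rho_r = 1.08 / 2.6 = 0.4153846154
k = 25 + 10 * 0.4153846154 = 29.15384615
Then, compute burden:
B = k * D / 1000 = 29.15384615 * 80 / 1000
= 2332.307692 / 1000
= 2.3323 m

2.3323 m


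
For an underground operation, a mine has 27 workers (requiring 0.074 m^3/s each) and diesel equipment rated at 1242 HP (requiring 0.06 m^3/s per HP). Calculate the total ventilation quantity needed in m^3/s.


76.518 m^3/s

Airflow for workers:
Q_people = 27 * 0.074 = 1.998 m^3/s
Airflow for diesel equipment:
Q_diesel = 1242 * 0.06 = 74.52 m^3/s
Total ventilation:
Q_total = 1.998 + 74.52
= 76.518 m^3/s


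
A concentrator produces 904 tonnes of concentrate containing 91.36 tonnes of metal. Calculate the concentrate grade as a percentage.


Grade = (metal in concentrate / concentrate mass) * 100
= (91.36 / 904) * 100
= 0.1010619469 * 100
= 10.1062%

10.1062%


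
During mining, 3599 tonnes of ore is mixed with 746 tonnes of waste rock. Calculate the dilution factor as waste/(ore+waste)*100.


Total material = ore + waste
= 3599 + 746 = 4345 tonnes
Dilution = waste / total * 100
= 746 / 4345 * 100
= 0.1716915995 * 100
= 17.1692%

17.1692%


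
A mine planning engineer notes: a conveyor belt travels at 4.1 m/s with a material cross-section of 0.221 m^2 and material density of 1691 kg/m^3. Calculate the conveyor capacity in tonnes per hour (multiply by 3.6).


Volumetric flow = speed * area
= 4.1 * 0.221 = 0.9061 m^3/s
Mass flow = volumetric * density
= 0.9061 * 1691 = 1532.2151 kg/s
Convert to t/h: multiply by 3.6
Capacity = 1532.2151 * 3.6
= 5515.9744 t/h

5515.9744 t/h


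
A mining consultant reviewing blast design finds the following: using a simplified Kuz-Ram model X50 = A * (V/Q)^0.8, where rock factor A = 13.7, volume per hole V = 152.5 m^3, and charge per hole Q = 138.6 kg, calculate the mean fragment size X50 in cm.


Compute V/Q:
V/Q = 152.5 / 138.6 = 1.1002886
Raise to the power 0.8:
(V/Q)^0.8 = 1.1002886^0.8 = 1.07945686
Multiply by A:
X50 = 13.7 * 1.07945686
= 14.7886 cm

14.7886 cm


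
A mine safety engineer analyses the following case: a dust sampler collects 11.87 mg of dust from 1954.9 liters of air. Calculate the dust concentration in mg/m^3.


Convert liters to m^3: 1 m^3 = 1000 L
Concentration = mass / volume * 1000
= 11.87 / 1954.9 * 1000
= 0.006071921837 * 1000
= 6.0719 mg/m^3

6.0719 mg/m^3


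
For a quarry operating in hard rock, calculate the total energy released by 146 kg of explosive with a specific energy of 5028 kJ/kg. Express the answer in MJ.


734.088 MJ

Energy = mass * specific_energy / 1000
= 146 * 5028 / 1000
= 734088 / 1000
= 734.088 MJ


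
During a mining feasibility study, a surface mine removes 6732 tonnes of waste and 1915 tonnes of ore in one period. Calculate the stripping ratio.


Stripping ratio = waste tonnage / ore tonnage
= 6732 / 1915
= 3.5154

3.5154


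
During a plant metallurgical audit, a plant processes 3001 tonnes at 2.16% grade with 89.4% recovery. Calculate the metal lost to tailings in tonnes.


6.8711 tonnes

Total metal in feed:
= 3001 * 2.16 / 100 = 64.8216 tonnes
Metal recovered:
= 64.8216 * 89.4 / 100 = 57.9505104 tonnes
Metal lost to tailings:
= 64.8216 - 57.9505104
= 6.8711 tonnes


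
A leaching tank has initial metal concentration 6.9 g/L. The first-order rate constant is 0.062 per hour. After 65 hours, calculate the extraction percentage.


98.2226%

Compute the exponent:
-k * t = -0.062 * 65 = -4.03
Remaining concentration:
C = 6.9 * exp(-4.03)
= 6.9 * 0.01777432995
= 0.1226428767 g/L
Extracted = 6.9 - 0.1226428767 = 6.777357123 g/L
Extraction % = 6.777357123 / 6.9 * 100
= 98.2226%


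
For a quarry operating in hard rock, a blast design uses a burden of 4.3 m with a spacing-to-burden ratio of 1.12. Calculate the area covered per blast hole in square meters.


First, find the spacing:
Spacing = burden * ratio = 4.3 * 1.12
= 4.816 m
Then, calculate the area:
Area = burden * spacing = 4.3 * 4.816
= 20.7088 m^2

20.7088 m^2


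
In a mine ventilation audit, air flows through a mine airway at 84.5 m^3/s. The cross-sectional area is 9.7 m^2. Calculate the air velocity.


Velocity = flow rate / cross-sectional area
= 84.5 / 9.7
= 8.7113 m/s

8.7113 m/s


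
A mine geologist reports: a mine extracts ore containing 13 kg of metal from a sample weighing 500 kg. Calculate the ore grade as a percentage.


2.6%

Ore grade = (metal mass / ore mass) * 100
= (13 / 500) * 100
= 0.026 * 100
= 2.6%


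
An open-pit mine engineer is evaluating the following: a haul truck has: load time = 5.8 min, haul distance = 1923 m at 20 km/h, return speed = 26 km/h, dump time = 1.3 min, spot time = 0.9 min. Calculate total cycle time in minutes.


Convert haul speed to m/min: 20 * 1000/60 = 333.3333333 m/min
Haul time = 1923 / 333.3333333 = 5.769 min
Convert return speed to m/min: 26 * 1000/60 = 433.3333333 m/min
Return time = 1923 / 433.3333333 = 4.437692308 min
Total cycle time:
= 5.8 + 5.769 + 1.3 + 4.437692308 + 0.9
= 18.2067 min

18.2067 min


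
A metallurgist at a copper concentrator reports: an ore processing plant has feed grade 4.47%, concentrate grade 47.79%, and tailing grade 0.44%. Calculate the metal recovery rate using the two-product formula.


90.9944%

Using the two-product formula:
R = 100 * c * (f - t) / (f * (c - t))
Numerator = 100 * 47.79 * (4.47 - 0.44)
= 100 * 47.79 * 4.03
= 19259.37
Denominator = 4.47 * (47.79 - 0.44)
= 4.47 * 47.35
= 211.6545
R = 19259.37 / 211.6545
= 90.9944%


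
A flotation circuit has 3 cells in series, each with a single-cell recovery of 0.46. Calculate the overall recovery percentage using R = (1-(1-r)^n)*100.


Complement of single-cell recovery:
1 - r = 1 - 0.46 = 0.54
Raise to power n:
(1 - r)^3 = 0.54^3 = 0.157464
Overall recovery:
R = (1 - 0.157464) * 100
= 84.2536%

84.2536%


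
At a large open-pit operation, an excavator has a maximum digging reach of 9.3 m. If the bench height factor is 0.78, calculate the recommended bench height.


Bench height = reach * factor
= 9.3 * 0.78
= 7.254 m

7.254 m


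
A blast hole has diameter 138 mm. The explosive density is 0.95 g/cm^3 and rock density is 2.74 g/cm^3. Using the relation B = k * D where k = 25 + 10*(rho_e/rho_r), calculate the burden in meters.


3.9285 m

First, compute k:
rho_e / rho_r = 0.95 / 2.74 = 0.3467153285
k = 25 + 10 * 0.3467153285 = 28.46715328
Then, compute burden:
B = k * D / 1000 = 28.46715328 * 138 / 1000
= 3928.467153 / 1000
= 3.9285 m


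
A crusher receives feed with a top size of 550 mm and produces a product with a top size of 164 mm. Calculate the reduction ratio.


3.3537

Reduction ratio = feed size / product size
= 550 / 164
= 3.3537


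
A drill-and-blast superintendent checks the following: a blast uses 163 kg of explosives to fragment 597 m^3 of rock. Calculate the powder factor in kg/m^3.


0.273 kg/m^3

Powder factor = explosive mass / rock volume
= 163 / 597
= 0.273 kg/m^3


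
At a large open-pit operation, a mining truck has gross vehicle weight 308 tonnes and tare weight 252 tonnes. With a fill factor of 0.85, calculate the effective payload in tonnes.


47.6 tonnes

Maximum payload = gross - tare
= 308 - 252 = 56 tonnes
Effective payload = max payload * fill factor
= 56 * 0.85
= 47.6 tonnes


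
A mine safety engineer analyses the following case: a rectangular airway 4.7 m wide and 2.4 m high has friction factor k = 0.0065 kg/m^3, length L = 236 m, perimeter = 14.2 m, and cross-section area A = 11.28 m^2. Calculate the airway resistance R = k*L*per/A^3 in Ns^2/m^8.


Compute the numerator:
k * L * per = 0.0065 * 236 * 14.2
= 21.7828
Compute the denominator:
A^3 = 11.28^3 = 1435.249152
Resistance:
R = 21.7828 / 1435.249152
= 0.0152 Ns^2/m^8

0.0152 Ns^2/m^8


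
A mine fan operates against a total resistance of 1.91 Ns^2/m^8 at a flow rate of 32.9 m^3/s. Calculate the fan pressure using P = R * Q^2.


2067.4031 Pa

Compute Q^2:
Q^2 = 32.9^2 = 1082.41
Compute pressure:
P = R * Q^2 = 1.91 * 1082.41
= 2067.4031 Pa


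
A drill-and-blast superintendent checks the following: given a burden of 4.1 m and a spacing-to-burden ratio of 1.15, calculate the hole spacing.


4.715 m

Spacing = burden * ratio
= 4.1 * 1.15
= 4.715 m


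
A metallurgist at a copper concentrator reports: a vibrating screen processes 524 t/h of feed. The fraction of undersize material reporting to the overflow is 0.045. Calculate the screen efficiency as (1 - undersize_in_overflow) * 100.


95.5%

Screen efficiency = (1 - fraction of undersize in overflow) * 100
= (1 - 0.045) * 100
= 0.955 * 100
= 95.5%


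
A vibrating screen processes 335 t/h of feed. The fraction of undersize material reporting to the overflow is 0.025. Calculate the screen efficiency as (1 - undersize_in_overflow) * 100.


Screen efficiency = (1 - fraction of undersize in overflow) * 100
= (1 - 0.025) * 100
= 0.975 * 100
= 97.5%

97.5%


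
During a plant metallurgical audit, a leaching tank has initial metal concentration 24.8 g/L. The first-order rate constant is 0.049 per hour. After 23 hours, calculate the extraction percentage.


Compute the exponent:
-k * t = -0.049 * 23 = -1.127
Remaining concentration:
C = 24.8 * exp(-1.127)
= 24.8 * 0.3240038113
= 8.03529452 g/L
Extracted = 24.8 - 8.03529452 = 16.76470548 g/L
Extraction % = 16.76470548 / 24.8 * 100
= 67.5996%

67.5996%


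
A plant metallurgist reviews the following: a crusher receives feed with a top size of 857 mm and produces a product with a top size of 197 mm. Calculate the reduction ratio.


Reduction ratio = feed size / product size
= 857 / 197
= 4.3503

4.3503


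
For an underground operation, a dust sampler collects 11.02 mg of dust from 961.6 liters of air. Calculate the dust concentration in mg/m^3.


Convert liters to m^3: 1 m^3 = 1000 L
Concentration = mass / volume * 1000
= 11.02 / 961.6 * 1000
= 0.01146006656 * 1000
= 11.4601 mg/m^3

11.4601 mg/m^3


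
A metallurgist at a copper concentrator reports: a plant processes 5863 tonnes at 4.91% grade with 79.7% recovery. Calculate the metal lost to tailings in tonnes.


58.4383 tonnes

Total metal in feed:
= 5863 * 4.91 / 100 = 287.8733 tonnes
Metal recovered:
= 287.8733 * 79.7 / 100 = 229.4350201 tonnes
Metal lost to tailings:
= 287.8733 - 229.4350201
= 58.4383 tonnes


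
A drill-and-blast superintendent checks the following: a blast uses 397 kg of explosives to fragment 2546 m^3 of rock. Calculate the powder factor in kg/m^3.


0.1559 kg/m^3

Powder factor = explosive mass / rock volume
= 397 / 2546
= 0.1559 kg/m^3


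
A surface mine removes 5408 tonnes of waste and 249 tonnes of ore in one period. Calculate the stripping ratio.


21.7189

Stripping ratio = waste tonnage / ore tonnage
= 5408 / 249
= 21.7189


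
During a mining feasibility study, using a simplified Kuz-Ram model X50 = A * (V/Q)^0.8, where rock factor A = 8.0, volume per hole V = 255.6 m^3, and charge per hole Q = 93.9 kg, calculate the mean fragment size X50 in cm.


Compute V/Q:
V/Q = 255.6 / 93.9 = 2.722044728
Raise to the power 0.8:
(V/Q)^0.8 = 2.722044728^0.8 = 2.228005229
Multiply by A:
X50 = 8.0 * 2.228005229
= 17.824 cm

17.824 cm


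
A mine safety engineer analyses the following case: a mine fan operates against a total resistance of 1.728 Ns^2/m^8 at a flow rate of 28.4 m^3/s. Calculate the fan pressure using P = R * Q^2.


Compute Q^2:
Q^2 = 28.4^2 = 806.56
Compute pressure:
P = R * Q^2 = 1.728 * 806.56
= 1393.7357 Pa

1393.7357 Pa


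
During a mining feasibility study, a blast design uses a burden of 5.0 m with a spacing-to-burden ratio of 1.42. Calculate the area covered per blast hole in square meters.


35.5 m^2

First, find the spacing:
Spacing = burden * ratio = 5.0 * 1.42
= 7.1 m
Then, calculate the area:
Area = burden * spacing = 5.0 * 7.1
= 35.5 m^2


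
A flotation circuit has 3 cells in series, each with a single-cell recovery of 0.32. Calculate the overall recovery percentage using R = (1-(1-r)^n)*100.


Complement of single-cell recovery:
1 - r = 1 - 0.32 = 0.68
Raise to power n:
(1 - r)^3 = 0.68^3 = 0.314432
Overall recovery:
R = (1 - 0.314432) * 100
= 68.5568%

68.5568%


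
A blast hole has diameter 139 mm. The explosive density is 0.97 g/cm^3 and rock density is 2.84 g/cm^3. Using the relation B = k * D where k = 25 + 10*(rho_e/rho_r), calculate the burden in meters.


3.9498 m

First, compute k:
rho_e / rho_r = 0.97 / 2.84 = 0.3415492958
k = 25 + 10 * 0.3415492958 = 28.41549296
Then, compute burden:
B = k * D / 1000 = 28.41549296 * 139 / 1000
= 3949.753521 / 1000
= 3.9498 m


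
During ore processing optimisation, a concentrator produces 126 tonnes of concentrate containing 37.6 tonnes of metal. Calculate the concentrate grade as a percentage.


Grade = (metal in concentrate / concentrate mass) * 100
= (37.6 / 126) * 100
= 0.2984126984 * 100
= 29.8413%

29.8413%


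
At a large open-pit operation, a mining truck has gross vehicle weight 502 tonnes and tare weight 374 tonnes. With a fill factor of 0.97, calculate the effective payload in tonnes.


Maximum payload = gross - tare
= 502 - 374 = 128 tonnes
Effective payload = max payload * fill factor
= 128 * 0.97
= 124.16 tonnes

124.16 tonnes


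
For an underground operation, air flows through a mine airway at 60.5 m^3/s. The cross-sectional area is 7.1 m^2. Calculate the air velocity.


Velocity = flow rate / cross-sectional area
= 60.5 / 7.1
= 8.5211 m/s

8.5211 m/s


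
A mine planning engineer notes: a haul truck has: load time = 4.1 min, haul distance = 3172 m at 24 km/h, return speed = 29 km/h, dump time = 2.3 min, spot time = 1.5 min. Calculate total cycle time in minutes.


22.3928 min

Convert haul speed to m/min: 24 * 1000/60 = 400 m/min
Haul time = 3172 / 400 = 7.93 min
Convert return speed to m/min: 29 * 1000/60 = 483.3333333 m/min
Return time = 3172 / 483.3333333 = 6.562758621 min
Total cycle time:
= 4.1 + 7.93 + 2.3 + 6.562758621 + 1.5
= 22.3928 min


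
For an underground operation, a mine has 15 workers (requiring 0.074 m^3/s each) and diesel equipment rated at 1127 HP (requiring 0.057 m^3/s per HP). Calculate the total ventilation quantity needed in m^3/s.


65.349 m^3/s

Airflow for workers:
Q_people = 15 * 0.074 = 1.11 m^3/s
Airflow for diesel equipment:
Q_diesel = 1127 * 0.057 = 64.239 m^3/s
Total ventilation:
Q_total = 1.11 + 64.239
= 65.349 m^3/s


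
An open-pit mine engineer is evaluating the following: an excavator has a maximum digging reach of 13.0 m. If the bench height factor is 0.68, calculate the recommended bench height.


Bench height = reach * factor
= 13.0 * 0.68
= 8.84 m

8.84 m


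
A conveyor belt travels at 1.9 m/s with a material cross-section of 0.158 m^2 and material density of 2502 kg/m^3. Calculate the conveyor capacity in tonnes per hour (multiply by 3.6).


2703.9614 t/h

Volumetric flow = speed * area
= 1.9 * 0.158 = 0.3002 m^3/s
Mass flow = volumetric * density
= 0.3002 * 2502 = 751.1004 kg/s
Convert to t/h: multiply by 3.6
Capacity = 751.1004 * 3.6
= 2703.9614 t/h


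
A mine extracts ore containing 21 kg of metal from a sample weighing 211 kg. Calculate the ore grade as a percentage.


Ore grade = (metal mass / ore mass) * 100
= (21 / 211) * 100
= 0.09952606635 * 100
= 9.9526%

9.9526%


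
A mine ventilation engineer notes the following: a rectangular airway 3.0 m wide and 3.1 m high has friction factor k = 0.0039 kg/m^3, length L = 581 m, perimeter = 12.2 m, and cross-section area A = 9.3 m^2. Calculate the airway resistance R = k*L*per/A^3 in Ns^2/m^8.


Compute the numerator:
k * L * per = 0.0039 * 581 * 12.2
= 27.64398
Compute the denominator:
A^3 = 9.3^3 = 804.357
Resistance:
R = 27.64398 / 804.357
= 0.0344 Ns^2/m^8

0.0344 Ns^2/m^8


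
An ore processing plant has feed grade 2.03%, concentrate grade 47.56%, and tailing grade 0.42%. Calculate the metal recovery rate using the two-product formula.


Using the two-product formula:
R = 100 * c * (f - t) / (f * (c - t))
Numerator = 100 * 47.56 * (2.03 - 0.42)
= 100 * 47.56 * 1.61
= 7657.16
Denominator = 2.03 * (47.56 - 0.42)
= 2.03 * 47.14
= 95.6942
R = 7657.16 / 95.6942
= 80.017%

80.017%
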